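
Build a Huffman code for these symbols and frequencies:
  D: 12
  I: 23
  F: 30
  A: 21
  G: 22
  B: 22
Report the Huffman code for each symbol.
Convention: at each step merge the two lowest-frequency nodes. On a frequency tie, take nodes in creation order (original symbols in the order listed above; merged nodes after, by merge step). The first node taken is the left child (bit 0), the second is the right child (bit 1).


Huffman tree construction:
Step 1: Merge D(12) + A(21) = 33
Step 2: Merge G(22) + B(22) = 44
Step 3: Merge I(23) + F(30) = 53
Step 4: Merge (D+A)(33) + (G+B)(44) = 77
Step 5: Merge (I+F)(53) + ((D+A)+(G+B))(77) = 130
Read each symbol's code off the tree from the root (left child = 0, right child = 1).

Codes:
  D: 100 (length 3)
  I: 00 (length 2)
  F: 01 (length 2)
  A: 101 (length 3)
  G: 110 (length 3)
  B: 111 (length 3)
Average code length: 337/130 = 2.5923 bits/symbol


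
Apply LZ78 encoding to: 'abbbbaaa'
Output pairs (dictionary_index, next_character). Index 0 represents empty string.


LZ78 encoding steps:
Dictionary: {0: ''}
Step 1: w='' (idx 0), next='a' -> output (0, 'a'), add 'a' as idx 1
Step 2: w='' (idx 0), next='b' -> output (0, 'b'), add 'b' as idx 2
Step 3: w='b' (idx 2), next='b' -> output (2, 'b'), add 'bb' as idx 3
Step 4: w='b' (idx 2), next='a' -> output (2, 'a'), add 'ba' as idx 4
Step 5: w='a' (idx 1), next='a' -> output (1, 'a'), add 'aa' as idx 5


Encoded: [(0, 'a'), (0, 'b'), (2, 'b'), (2, 'a'), (1, 'a')]


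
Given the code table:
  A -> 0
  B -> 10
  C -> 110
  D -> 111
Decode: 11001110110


Decoding:
110 -> C
0 -> A
111 -> D
0 -> A
110 -> C


Result: CADAC


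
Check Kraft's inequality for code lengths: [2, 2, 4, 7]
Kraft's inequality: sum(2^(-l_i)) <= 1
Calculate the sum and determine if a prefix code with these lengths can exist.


Sum = 2^(-2) + 2^(-2) + 2^(-4) + 2^(-7)
    = 0.25 + 0.25 + 0.0625 + 0.0078125
    = 73/128 = 0.5703125
Since 0.5703125 <= 1, Kraft's inequality IS satisfied.
A prefix code with these lengths CAN exist.

Kraft sum = 0.5703125. Satisfied.


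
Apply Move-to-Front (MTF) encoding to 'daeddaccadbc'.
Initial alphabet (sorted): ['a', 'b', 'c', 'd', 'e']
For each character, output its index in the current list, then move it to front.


MTF encoding:
'd': index 3 in ['a', 'b', 'c', 'd', 'e'] -> ['d', 'a', 'b', 'c', 'e']
'a': index 1 in ['d', 'a', 'b', 'c', 'e'] -> ['a', 'd', 'b', 'c', 'e']
'e': index 4 in ['a', 'd', 'b', 'c', 'e'] -> ['e', 'a', 'd', 'b', 'c']
'd': index 2 in ['e', 'a', 'd', 'b', 'c'] -> ['d', 'e', 'a', 'b', 'c']
'd': index 0 in ['d', 'e', 'a', 'b', 'c'] -> ['d', 'e', 'a', 'b', 'c']
'a': index 2 in ['d', 'e', 'a', 'b', 'c'] -> ['a', 'd', 'e', 'b', 'c']
'c': index 4 in ['a', 'd', 'e', 'b', 'c'] -> ['c', 'a', 'd', 'e', 'b']
'c': index 0 in ['c', 'a', 'd', 'e', 'b'] -> ['c', 'a', 'd', 'e', 'b']
'a': index 1 in ['c', 'a', 'd', 'e', 'b'] -> ['a', 'c', 'd', 'e', 'b']
'd': index 2 in ['a', 'c', 'd', 'e', 'b'] -> ['d', 'a', 'c', 'e', 'b']
'b': index 4 in ['d', 'a', 'c', 'e', 'b'] -> ['b', 'd', 'a', 'c', 'e']
'c': index 3 in ['b', 'd', 'a', 'c', 'e'] -> ['c', 'b', 'd', 'a', 'e']


Output: [3, 1, 4, 2, 0, 2, 4, 0, 1, 2, 4, 3]


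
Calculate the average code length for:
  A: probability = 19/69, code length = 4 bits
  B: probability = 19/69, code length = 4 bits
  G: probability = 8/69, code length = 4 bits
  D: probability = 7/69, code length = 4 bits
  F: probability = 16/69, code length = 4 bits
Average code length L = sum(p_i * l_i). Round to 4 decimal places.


Weighted contributions p_i * l_i:
  A: (19/69) * 4 = 76/69
  B: (19/69) * 4 = 76/69
  G: (8/69) * 4 = 32/69
  D: (7/69) * 4 = 28/69
  F: (16/69) * 4 = 64/69
Sum = (76 + 76 + 32 + 28 + 64)/69 = 276/69

L = 276/69 = 4.0000 bits/symbol


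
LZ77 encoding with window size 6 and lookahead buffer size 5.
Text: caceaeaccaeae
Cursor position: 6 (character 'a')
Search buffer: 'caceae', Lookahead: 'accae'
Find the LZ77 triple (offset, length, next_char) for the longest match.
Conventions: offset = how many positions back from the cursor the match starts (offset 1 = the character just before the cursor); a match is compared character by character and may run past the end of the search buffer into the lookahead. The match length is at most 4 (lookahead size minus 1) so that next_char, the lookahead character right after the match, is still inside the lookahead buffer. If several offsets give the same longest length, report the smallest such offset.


Try each offset into the search buffer:
  offset=1 (pos 5, char 'e'): match length 0
  offset=2 (pos 4, char 'a'): match length 1
  offset=3 (pos 3, char 'e'): match length 0
  offset=4 (pos 2, char 'c'): match length 0
  offset=5 (pos 1, char 'a'): match length 2
  offset=6 (pos 0, char 'c'): match length 0
Longest match has length 2 at offset 5.
next_char = character at position 6 + 2 = 8 -> 'c'

Best match: offset=5, length=2 (matching 'ac' starting at position 1)
LZ77 triple: (5, 2, 'c')


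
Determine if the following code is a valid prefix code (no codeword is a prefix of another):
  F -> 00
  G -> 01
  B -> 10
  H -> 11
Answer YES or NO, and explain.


Checking each pair (does one codeword prefix another?):
  F='00' vs G='01': no prefix
  F='00' vs B='10': no prefix
  F='00' vs H='11': no prefix
  G='01' vs F='00': no prefix
  G='01' vs B='10': no prefix
  G='01' vs H='11': no prefix
  B='10' vs F='00': no prefix
  B='10' vs G='01': no prefix
  B='10' vs H='11': no prefix
  H='11' vs F='00': no prefix
  H='11' vs G='01': no prefix
  H='11' vs B='10': no prefix
No violation found over all pairs.

YES -- this is a valid prefix code. No codeword is a prefix of any other codeword.


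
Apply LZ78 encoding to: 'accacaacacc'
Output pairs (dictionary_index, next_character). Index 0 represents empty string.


LZ78 encoding steps:
Dictionary: {0: ''}
Step 1: w='' (idx 0), next='a' -> output (0, 'a'), add 'a' as idx 1
Step 2: w='' (idx 0), next='c' -> output (0, 'c'), add 'c' as idx 2
Step 3: w='c' (idx 2), next='a' -> output (2, 'a'), add 'ca' as idx 3
Step 4: w='ca' (idx 3), next='a' -> output (3, 'a'), add 'caa' as idx 4
Step 5: w='ca' (idx 3), next='c' -> output (3, 'c'), add 'cac' as idx 5
Step 6: w='c' (idx 2), end of input -> output (2, '')


Encoded: [(0, 'a'), (0, 'c'), (2, 'a'), (3, 'a'), (3, 'c'), (2, '')]


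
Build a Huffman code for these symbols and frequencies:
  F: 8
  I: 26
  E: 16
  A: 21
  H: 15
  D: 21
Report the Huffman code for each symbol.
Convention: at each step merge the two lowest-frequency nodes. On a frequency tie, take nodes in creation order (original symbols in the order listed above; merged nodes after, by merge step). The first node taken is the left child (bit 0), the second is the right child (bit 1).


Huffman tree construction:
Step 1: Merge F(8) + H(15) = 23
Step 2: Merge E(16) + A(21) = 37
Step 3: Merge D(21) + (F+H)(23) = 44
Step 4: Merge I(26) + (E+A)(37) = 63
Step 5: Merge (D+(F+H))(44) + (I+(E+A))(63) = 107
Read each symbol's code off the tree from the root (left child = 0, right child = 1).

Codes:
  F: 010 (length 3)
  I: 10 (length 2)
  E: 110 (length 3)
  A: 111 (length 3)
  H: 011 (length 3)
  D: 00 (length 2)
Average code length: 274/107 = 2.5607 bits/symbol


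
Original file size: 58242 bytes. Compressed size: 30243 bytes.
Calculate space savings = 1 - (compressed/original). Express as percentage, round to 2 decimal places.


ratio = compressed/original = 30243/58242 = 0.519264
savings = 1 - ratio = 1 - 0.519264 = 0.480736
as a percentage: 0.480736 * 100 = 48.07%

Space savings = 1 - 30243/58242 = 48.07%


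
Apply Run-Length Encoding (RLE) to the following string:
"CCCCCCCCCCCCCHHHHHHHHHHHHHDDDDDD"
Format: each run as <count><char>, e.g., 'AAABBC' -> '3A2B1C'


Scanning runs left to right:
  i=0: run of 'C' x 13 -> '13C'
  i=13: run of 'H' x 13 -> '13H'
  i=26: run of 'D' x 6 -> '6D'

RLE = 13C13H6D


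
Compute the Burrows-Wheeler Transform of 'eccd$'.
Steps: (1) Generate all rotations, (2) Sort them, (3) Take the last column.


Rotations (sorted):
  0: $eccd -> last char: d
  1: ccd$e -> last char: e
  2: cd$ec -> last char: c
  3: d$ecc -> last char: c
  4: eccd$ -> last char: $


BWT = decc$


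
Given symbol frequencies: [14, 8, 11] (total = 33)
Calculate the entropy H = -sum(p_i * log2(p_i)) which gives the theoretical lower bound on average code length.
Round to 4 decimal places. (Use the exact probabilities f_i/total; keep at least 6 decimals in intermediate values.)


Per-symbol terms -p_i * log2(p_i) with p_i = f_i/33:
  p = 14/33 = 0.424242: log2(p) = -1.237039, -p*log2(p) = 0.524805
  p = 8/33 = 0.242424: log2(p) = -2.044394, -p*log2(p) = 0.495611
  p = 11/33 = 0.333333: log2(p) = -1.584963, -p*log2(p) = 0.528321
H = 0.524805 + 0.495611 + 0.528321 = 1.548737

H = 1.5487 bits/symbol


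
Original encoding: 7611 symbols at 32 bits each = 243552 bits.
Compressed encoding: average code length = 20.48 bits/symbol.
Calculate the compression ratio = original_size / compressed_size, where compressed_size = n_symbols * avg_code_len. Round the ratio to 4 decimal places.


original_size = n_symbols * orig_bits = 7611 * 32 = 243552 bits
compressed_size = n_symbols * avg_code_len = 7611 * 20.48 = 155873.28 bits
ratio = original_size / compressed_size = 243552 / 155873.28 = 1.5625

Compression ratio = 1.5625


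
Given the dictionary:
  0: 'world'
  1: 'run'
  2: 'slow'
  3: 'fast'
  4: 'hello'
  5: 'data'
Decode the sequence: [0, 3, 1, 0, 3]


Look up each index in the dictionary:
  0 -> 'world'
  3 -> 'fast'
  1 -> 'run'
  0 -> 'world'
  3 -> 'fast'

Decoded: "world fast run world fast"


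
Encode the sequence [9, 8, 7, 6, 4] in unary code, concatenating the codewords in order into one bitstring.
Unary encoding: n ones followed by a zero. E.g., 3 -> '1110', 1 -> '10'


Encode each number as n ones followed by a terminating 0:
  9 -> 1111111110 (10 bits)
  8 -> 111111110 (9 bits)
  7 -> 11111110 (8 bits)
  6 -> 1111110 (7 bits)
  4 -> 11110 (5 bits)
Total length = 10 + 9 + 8 + 7 + 5 = 39 bits.

Unary([9, 8, 7, 6, 4]) = 111111111011111111011111110111111011110 (39 bits)


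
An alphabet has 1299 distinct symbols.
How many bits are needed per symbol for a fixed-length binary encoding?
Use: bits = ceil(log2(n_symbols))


log2(1299) = 10.3432
Bracket: 2^10 = 1024 < 1299 <= 2^11 = 2048
So ceil(log2(1299)) = 11

bits = ceil(log2(1299)) = ceil(10.3432) = 11 bits


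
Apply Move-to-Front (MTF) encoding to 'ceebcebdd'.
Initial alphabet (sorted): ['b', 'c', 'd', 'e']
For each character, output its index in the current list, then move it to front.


MTF encoding:
'c': index 1 in ['b', 'c', 'd', 'e'] -> ['c', 'b', 'd', 'e']
'e': index 3 in ['c', 'b', 'd', 'e'] -> ['e', 'c', 'b', 'd']
'e': index 0 in ['e', 'c', 'b', 'd'] -> ['e', 'c', 'b', 'd']
'b': index 2 in ['e', 'c', 'b', 'd'] -> ['b', 'e', 'c', 'd']
'c': index 2 in ['b', 'e', 'c', 'd'] -> ['c', 'b', 'e', 'd']
'e': index 2 in ['c', 'b', 'e', 'd'] -> ['e', 'c', 'b', 'd']
'b': index 2 in ['e', 'c', 'b', 'd'] -> ['b', 'e', 'c', 'd']
'd': index 3 in ['b', 'e', 'c', 'd'] -> ['d', 'b', 'e', 'c']
'd': index 0 in ['d', 'b', 'e', 'c'] -> ['d', 'b', 'e', 'c']


Output: [1, 3, 0, 2, 2, 2, 2, 3, 0]


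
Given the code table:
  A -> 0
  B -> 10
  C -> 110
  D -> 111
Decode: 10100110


Decoding:
10 -> B
10 -> B
0 -> A
110 -> C


Result: BBAC


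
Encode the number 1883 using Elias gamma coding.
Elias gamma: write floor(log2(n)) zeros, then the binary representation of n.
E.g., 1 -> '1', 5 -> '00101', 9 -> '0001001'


num_bits = floor(log2(1883)) + 1 = 11
leading_zeros = num_bits - 1 = 10
binary(1883) = 11101011011

Elias gamma(1883) = '0000000000' + '11101011011' = 000000000011101011011 (21 bits)


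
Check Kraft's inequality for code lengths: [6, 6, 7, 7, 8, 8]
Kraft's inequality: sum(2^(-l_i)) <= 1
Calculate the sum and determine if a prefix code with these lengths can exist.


Sum = 2^(-6) + 2^(-6) + 2^(-7) + 2^(-7) + 2^(-8) + 2^(-8)
    = 0.015625 + 0.015625 + 0.0078125 + 0.0078125 + 0.00390625 + 0.00390625
    = 14/256 = 0.0546875
Since 0.0546875 <= 1, Kraft's inequality IS satisfied.
A prefix code with these lengths CAN exist.

Kraft sum = 0.0546875. Satisfied.


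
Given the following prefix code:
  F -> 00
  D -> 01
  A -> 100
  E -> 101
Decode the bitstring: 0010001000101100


Decoding step by step:
Bits 00 -> F
Bits 100 -> A
Bits 01 -> D
Bits 00 -> F
Bits 01 -> D
Bits 01 -> D
Bits 100 -> A


Decoded message: FADFDDA


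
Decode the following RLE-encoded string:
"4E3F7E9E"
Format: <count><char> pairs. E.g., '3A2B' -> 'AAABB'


Expanding each <count><char> pair:
  4E -> 'EEEE'
  3F -> 'FFF'
  7E -> 'EEEEEEE'
  9E -> 'EEEEEEEEE'

Decoded = EEEEFFFEEEEEEEEEEEEEEEE


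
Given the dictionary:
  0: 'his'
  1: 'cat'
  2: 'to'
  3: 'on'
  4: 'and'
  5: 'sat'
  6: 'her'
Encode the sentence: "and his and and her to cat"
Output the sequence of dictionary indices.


Look up each word in the dictionary:
  'and' -> 4
  'his' -> 0
  'and' -> 4
  'and' -> 4
  'her' -> 6
  'to' -> 2
  'cat' -> 1

Encoded: [4, 0, 4, 4, 6, 2, 1]


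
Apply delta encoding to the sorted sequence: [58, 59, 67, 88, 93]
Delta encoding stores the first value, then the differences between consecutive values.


First value: 58
Deltas:
  59 - 58 = 1
  67 - 59 = 8
  88 - 67 = 21
  93 - 88 = 5


Delta encoded: [58, 1, 8, 21, 5]


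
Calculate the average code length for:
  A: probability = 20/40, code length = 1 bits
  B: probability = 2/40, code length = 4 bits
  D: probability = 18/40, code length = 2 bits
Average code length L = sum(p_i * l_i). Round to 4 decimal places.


Weighted contributions p_i * l_i:
  A: (20/40) * 1 = 20/40
  B: (2/40) * 4 = 8/40
  D: (18/40) * 2 = 36/40
Sum = (20 + 8 + 36)/40 = 64/40

L = 64/40 = 1.6000 bits/symbol


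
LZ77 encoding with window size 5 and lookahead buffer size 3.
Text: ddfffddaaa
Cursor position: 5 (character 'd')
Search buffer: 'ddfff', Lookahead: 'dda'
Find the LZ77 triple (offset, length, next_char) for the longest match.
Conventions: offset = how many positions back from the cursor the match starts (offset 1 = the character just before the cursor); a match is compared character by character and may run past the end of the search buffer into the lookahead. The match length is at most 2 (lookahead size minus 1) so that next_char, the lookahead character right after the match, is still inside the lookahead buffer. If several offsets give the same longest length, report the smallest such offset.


Try each offset into the search buffer:
  offset=1 (pos 4, char 'f'): match length 0
  offset=2 (pos 3, char 'f'): match length 0
  offset=3 (pos 2, char 'f'): match length 0
  offset=4 (pos 1, char 'd'): match length 1
  offset=5 (pos 0, char 'd'): match length 2
Longest match has length 2 at offset 5.
next_char = character at position 5 + 2 = 7 -> 'a'

Best match: offset=5, length=2 (matching 'dd' starting at position 0)
LZ77 triple: (5, 2, 'a')


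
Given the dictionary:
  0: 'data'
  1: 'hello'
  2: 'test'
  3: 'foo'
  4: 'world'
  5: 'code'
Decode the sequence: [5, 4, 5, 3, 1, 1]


Look up each index in the dictionary:
  5 -> 'code'
  4 -> 'world'
  5 -> 'code'
  3 -> 'foo'
  1 -> 'hello'
  1 -> 'hello'

Decoded: "code world code foo hello hello"


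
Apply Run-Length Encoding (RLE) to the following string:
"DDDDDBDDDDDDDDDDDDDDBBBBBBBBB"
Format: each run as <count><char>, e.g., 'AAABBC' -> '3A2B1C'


Scanning runs left to right:
  i=0: run of 'D' x 5 -> '5D'
  i=5: run of 'B' x 1 -> '1B'
  i=6: run of 'D' x 14 -> '14D'
  i=20: run of 'B' x 9 -> '9B'

RLE = 5D1B14D9B


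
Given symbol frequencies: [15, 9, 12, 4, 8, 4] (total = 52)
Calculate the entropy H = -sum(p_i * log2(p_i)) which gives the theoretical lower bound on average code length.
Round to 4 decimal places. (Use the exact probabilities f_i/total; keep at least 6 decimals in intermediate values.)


Per-symbol terms -p_i * log2(p_i) with p_i = f_i/52:
  p = 15/52 = 0.288462: log2(p) = -1.793549, -p*log2(p) = 0.517370
  p = 9/52 = 0.173077: log2(p) = -2.530515, -p*log2(p) = 0.437974
  p = 12/52 = 0.230769: log2(p) = -2.115477, -p*log2(p) = 0.488187
  p = 4/52 = 0.076923: log2(p) = -3.700440, -p*log2(p) = 0.284649
  p = 8/52 = 0.153846: log2(p) = -2.700440, -p*log2(p) = 0.415452
  p = 4/52 = 0.076923: log2(p) = -3.700440, -p*log2(p) = 0.284649
H = 0.517370 + 0.437974 + 0.488187 + 0.284649 + 0.415452 + 0.284649 = 2.428281

H = 2.4283 bits/symbol


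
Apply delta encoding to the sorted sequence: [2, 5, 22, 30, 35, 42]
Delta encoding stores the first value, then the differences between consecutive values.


First value: 2
Deltas:
  5 - 2 = 3
  22 - 5 = 17
  30 - 22 = 8
  35 - 30 = 5
  42 - 35 = 7


Delta encoded: [2, 3, 17, 8, 5, 7]


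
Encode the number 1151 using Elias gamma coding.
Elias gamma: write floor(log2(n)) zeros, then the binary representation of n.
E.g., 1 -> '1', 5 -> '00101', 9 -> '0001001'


num_bits = floor(log2(1151)) + 1 = 11
leading_zeros = num_bits - 1 = 10
binary(1151) = 10001111111

Elias gamma(1151) = '0000000000' + '10001111111' = 000000000010001111111 (21 bits)


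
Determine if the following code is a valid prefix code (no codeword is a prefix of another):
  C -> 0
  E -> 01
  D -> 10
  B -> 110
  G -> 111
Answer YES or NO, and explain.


Checking each pair (does one codeword prefix another?):
  C='0' vs E='01': prefix -- VIOLATION

NO -- this is NOT a valid prefix code. C (0) is a prefix of E (01).


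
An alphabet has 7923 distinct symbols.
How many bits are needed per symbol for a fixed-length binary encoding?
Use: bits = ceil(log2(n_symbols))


log2(7923) = 12.9518
Bracket: 2^12 = 4096 < 7923 <= 2^13 = 8192
So ceil(log2(7923)) = 13

bits = ceil(log2(7923)) = ceil(12.9518) = 13 bits


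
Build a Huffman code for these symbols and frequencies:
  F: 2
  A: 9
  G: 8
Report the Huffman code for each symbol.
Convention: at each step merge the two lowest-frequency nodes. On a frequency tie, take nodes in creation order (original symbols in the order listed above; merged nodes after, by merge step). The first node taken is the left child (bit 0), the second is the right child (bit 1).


Huffman tree construction:
Step 1: Merge F(2) + G(8) = 10
Step 2: Merge A(9) + (F+G)(10) = 19
Read each symbol's code off the tree from the root (left child = 0, right child = 1).

Codes:
  F: 10 (length 2)
  A: 0 (length 1)
  G: 11 (length 2)
Average code length: 29/19 = 1.5263 bits/symbol


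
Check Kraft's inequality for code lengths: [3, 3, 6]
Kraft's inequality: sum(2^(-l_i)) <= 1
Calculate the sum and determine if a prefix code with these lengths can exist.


Sum = 2^(-3) + 2^(-3) + 2^(-6)
    = 0.125 + 0.125 + 0.015625
    = 17/64 = 0.265625
Since 0.265625 <= 1, Kraft's inequality IS satisfied.
A prefix code with these lengths CAN exist.

Kraft sum = 0.265625. Satisfied.


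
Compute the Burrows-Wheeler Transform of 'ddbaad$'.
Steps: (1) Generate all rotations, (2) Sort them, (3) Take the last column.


Rotations (sorted):
  0: $ddbaad -> last char: d
  1: aad$ddb -> last char: b
  2: ad$ddba -> last char: a
  3: baad$dd -> last char: d
  4: d$ddbaa -> last char: a
  5: dbaad$d -> last char: d
  6: ddbaad$ -> last char: $


BWT = dbadad$


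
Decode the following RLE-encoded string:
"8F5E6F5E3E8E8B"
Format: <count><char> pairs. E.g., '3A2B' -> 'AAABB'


Expanding each <count><char> pair:
  8F -> 'FFFFFFFF'
  5E -> 'EEEEE'
  6F -> 'FFFFFF'
  5E -> 'EEEEE'
  3E -> 'EEE'
  8E -> 'EEEEEEEE'
  8B -> 'BBBBBBBB'

Decoded = FFFFFFFFEEEEEFFFFFFEEEEEEEEEEEEEEEEBBBBBBBB


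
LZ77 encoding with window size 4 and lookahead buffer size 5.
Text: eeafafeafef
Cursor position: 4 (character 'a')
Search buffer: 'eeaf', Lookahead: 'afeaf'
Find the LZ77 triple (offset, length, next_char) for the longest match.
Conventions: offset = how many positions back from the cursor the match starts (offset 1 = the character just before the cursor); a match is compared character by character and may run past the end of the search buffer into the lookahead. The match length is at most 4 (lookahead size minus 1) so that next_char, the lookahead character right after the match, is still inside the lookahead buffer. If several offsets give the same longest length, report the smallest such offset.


Try each offset into the search buffer:
  offset=1 (pos 3, char 'f'): match length 0
  offset=2 (pos 2, char 'a'): match length 2
  offset=3 (pos 1, char 'e'): match length 0
  offset=4 (pos 0, char 'e'): match length 0
Longest match has length 2 at offset 2.
next_char = character at position 4 + 2 = 6 -> 'e'

Best match: offset=2, length=2 (matching 'af' starting at position 2)
LZ77 triple: (2, 2, 'e')


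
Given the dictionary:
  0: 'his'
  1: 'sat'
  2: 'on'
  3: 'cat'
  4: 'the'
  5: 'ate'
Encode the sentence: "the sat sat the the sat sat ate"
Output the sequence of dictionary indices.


Look up each word in the dictionary:
  'the' -> 4
  'sat' -> 1
  'sat' -> 1
  'the' -> 4
  'the' -> 4
  'sat' -> 1
  'sat' -> 1
  'ate' -> 5

Encoded: [4, 1, 1, 4, 4, 1, 1, 5]


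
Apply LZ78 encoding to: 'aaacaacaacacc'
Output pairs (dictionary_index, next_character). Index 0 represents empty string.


LZ78 encoding steps:
Dictionary: {0: ''}
Step 1: w='' (idx 0), next='a' -> output (0, 'a'), add 'a' as idx 1
Step 2: w='a' (idx 1), next='a' -> output (1, 'a'), add 'aa' as idx 2
Step 3: w='' (idx 0), next='c' -> output (0, 'c'), add 'c' as idx 3
Step 4: w='aa' (idx 2), next='c' -> output (2, 'c'), add 'aac' as idx 4
Step 5: w='aac' (idx 4), next='a' -> output (4, 'a'), add 'aaca' as idx 5
Step 6: w='c' (idx 3), next='c' -> output (3, 'c'), add 'cc' as idx 6


Encoded: [(0, 'a'), (1, 'a'), (0, 'c'), (2, 'c'), (4, 'a'), (3, 'c')]


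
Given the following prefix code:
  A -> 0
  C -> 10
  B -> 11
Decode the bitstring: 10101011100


Decoding step by step:
Bits 10 -> C
Bits 10 -> C
Bits 10 -> C
Bits 11 -> B
Bits 10 -> C
Bits 0 -> A


Decoded message: CCCBCA


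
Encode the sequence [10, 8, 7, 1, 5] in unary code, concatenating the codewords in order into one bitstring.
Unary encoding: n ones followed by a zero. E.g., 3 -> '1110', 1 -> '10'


Encode each number as n ones followed by a terminating 0:
  10 -> 11111111110 (11 bits)
  8 -> 111111110 (9 bits)
  7 -> 11111110 (8 bits)
  1 -> 10 (2 bits)
  5 -> 111110 (6 bits)
Total length = 11 + 9 + 8 + 2 + 6 = 36 bits.

Unary([10, 8, 7, 1, 5]) = 111111111101111111101111111010111110 (36 bits)


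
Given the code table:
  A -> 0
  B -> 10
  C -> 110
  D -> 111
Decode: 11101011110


Decoding:
111 -> D
0 -> A
10 -> B
111 -> D
10 -> B


Result: DABDB


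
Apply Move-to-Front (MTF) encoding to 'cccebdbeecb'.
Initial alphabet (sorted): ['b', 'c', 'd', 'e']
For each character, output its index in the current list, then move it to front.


MTF encoding:
'c': index 1 in ['b', 'c', 'd', 'e'] -> ['c', 'b', 'd', 'e']
'c': index 0 in ['c', 'b', 'd', 'e'] -> ['c', 'b', 'd', 'e']
'c': index 0 in ['c', 'b', 'd', 'e'] -> ['c', 'b', 'd', 'e']
'e': index 3 in ['c', 'b', 'd', 'e'] -> ['e', 'c', 'b', 'd']
'b': index 2 in ['e', 'c', 'b', 'd'] -> ['b', 'e', 'c', 'd']
'd': index 3 in ['b', 'e', 'c', 'd'] -> ['d', 'b', 'e', 'c']
'b': index 1 in ['d', 'b', 'e', 'c'] -> ['b', 'd', 'e', 'c']
'e': index 2 in ['b', 'd', 'e', 'c'] -> ['e', 'b', 'd', 'c']
'e': index 0 in ['e', 'b', 'd', 'c'] -> ['e', 'b', 'd', 'c']
'c': index 3 in ['e', 'b', 'd', 'c'] -> ['c', 'e', 'b', 'd']
'b': index 2 in ['c', 'e', 'b', 'd'] -> ['b', 'c', 'e', 'd']


Output: [1, 0, 0, 3, 2, 3, 1, 2, 0, 3, 2]


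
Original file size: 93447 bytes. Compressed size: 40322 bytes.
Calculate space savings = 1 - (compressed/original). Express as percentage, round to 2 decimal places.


ratio = compressed/original = 40322/93447 = 0.431496
savings = 1 - ratio = 1 - 0.431496 = 0.568504
as a percentage: 0.568504 * 100 = 56.85%

Space savings = 1 - 40322/93447 = 56.85%


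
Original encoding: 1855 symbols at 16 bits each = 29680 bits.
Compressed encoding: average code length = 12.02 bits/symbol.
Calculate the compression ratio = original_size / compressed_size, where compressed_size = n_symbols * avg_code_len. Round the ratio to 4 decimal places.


original_size = n_symbols * orig_bits = 1855 * 16 = 29680 bits
compressed_size = n_symbols * avg_code_len = 1855 * 12.02 = 22297.1 bits
ratio = original_size / compressed_size = 29680 / 22297.1 = 1.3311

Compression ratio = 1.3311


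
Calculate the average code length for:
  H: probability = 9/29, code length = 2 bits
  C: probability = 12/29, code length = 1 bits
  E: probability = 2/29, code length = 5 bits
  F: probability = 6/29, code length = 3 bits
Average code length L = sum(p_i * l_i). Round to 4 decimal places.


Weighted contributions p_i * l_i:
  H: (9/29) * 2 = 18/29
  C: (12/29) * 1 = 12/29
  E: (2/29) * 5 = 10/29
  F: (6/29) * 3 = 18/29
Sum = (18 + 12 + 10 + 18)/29 = 58/29

L = 58/29 = 2.0000 bits/symbol


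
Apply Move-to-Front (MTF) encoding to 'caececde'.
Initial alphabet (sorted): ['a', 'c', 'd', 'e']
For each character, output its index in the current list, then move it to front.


MTF encoding:
'c': index 1 in ['a', 'c', 'd', 'e'] -> ['c', 'a', 'd', 'e']
'a': index 1 in ['c', 'a', 'd', 'e'] -> ['a', 'c', 'd', 'e']
'e': index 3 in ['a', 'c', 'd', 'e'] -> ['e', 'a', 'c', 'd']
'c': index 2 in ['e', 'a', 'c', 'd'] -> ['c', 'e', 'a', 'd']
'e': index 1 in ['c', 'e', 'a', 'd'] -> ['e', 'c', 'a', 'd']
'c': index 1 in ['e', 'c', 'a', 'd'] -> ['c', 'e', 'a', 'd']
'd': index 3 in ['c', 'e', 'a', 'd'] -> ['d', 'c', 'e', 'a']
'e': index 2 in ['d', 'c', 'e', 'a'] -> ['e', 'd', 'c', 'a']


Output: [1, 1, 3, 2, 1, 1, 3, 2]


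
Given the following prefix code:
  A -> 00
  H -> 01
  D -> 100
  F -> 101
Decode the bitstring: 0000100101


Decoding step by step:
Bits 00 -> A
Bits 00 -> A
Bits 100 -> D
Bits 101 -> F


Decoded message: AADF


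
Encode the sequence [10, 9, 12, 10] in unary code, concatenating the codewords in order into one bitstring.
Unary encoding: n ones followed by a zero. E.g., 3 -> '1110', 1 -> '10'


Encode each number as n ones followed by a terminating 0:
  10 -> 11111111110 (11 bits)
  9 -> 1111111110 (10 bits)
  12 -> 1111111111110 (13 bits)
  10 -> 11111111110 (11 bits)
Total length = 11 + 10 + 13 + 11 = 45 bits.

Unary([10, 9, 12, 10]) = 111111111101111111110111111111111011111111110 (45 bits)


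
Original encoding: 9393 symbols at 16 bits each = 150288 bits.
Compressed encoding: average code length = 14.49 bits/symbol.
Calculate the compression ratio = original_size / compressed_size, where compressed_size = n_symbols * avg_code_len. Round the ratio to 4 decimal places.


original_size = n_symbols * orig_bits = 9393 * 16 = 150288 bits
compressed_size = n_symbols * avg_code_len = 9393 * 14.49 = 136104.57 bits
ratio = original_size / compressed_size = 150288 / 136104.57 = 1.1042

Compression ratio = 1.1042


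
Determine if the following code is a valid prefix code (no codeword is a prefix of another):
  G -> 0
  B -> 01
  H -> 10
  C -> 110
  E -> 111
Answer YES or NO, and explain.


Checking each pair (does one codeword prefix another?):
  G='0' vs B='01': prefix -- VIOLATION

NO -- this is NOT a valid prefix code. G (0) is a prefix of B (01).


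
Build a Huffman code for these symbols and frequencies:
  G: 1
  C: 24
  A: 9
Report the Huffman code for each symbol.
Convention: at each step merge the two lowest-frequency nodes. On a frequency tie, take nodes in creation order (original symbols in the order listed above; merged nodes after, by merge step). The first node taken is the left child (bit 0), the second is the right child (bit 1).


Huffman tree construction:
Step 1: Merge G(1) + A(9) = 10
Step 2: Merge (G+A)(10) + C(24) = 34
Read each symbol's code off the tree from the root (left child = 0, right child = 1).

Codes:
  G: 00 (length 2)
  C: 1 (length 1)
  A: 01 (length 2)
Average code length: 44/34 = 1.2941 bits/symbol


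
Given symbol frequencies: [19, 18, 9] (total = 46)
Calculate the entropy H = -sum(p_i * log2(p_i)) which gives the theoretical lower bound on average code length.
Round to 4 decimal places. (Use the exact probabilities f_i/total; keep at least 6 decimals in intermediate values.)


Per-symbol terms -p_i * log2(p_i) with p_i = f_i/46:
  p = 19/46 = 0.413043: log2(p) = -1.275634, -p*log2(p) = 0.526892
  p = 18/46 = 0.391304: log2(p) = -1.353637, -p*log2(p) = 0.529684
  p = 9/46 = 0.195652: log2(p) = -2.353637, -p*log2(p) = 0.460494
H = 0.526892 + 0.529684 + 0.460494 = 1.517070

H = 1.5171 bits/symbol


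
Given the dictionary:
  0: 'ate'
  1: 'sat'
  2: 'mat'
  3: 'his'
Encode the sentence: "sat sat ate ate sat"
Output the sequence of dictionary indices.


Look up each word in the dictionary:
  'sat' -> 1
  'sat' -> 1
  'ate' -> 0
  'ate' -> 0
  'sat' -> 1

Encoded: [1, 1, 0, 0, 1]


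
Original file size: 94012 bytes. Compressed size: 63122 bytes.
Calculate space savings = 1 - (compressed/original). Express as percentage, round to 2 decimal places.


ratio = compressed/original = 63122/94012 = 0.671425
savings = 1 - ratio = 1 - 0.671425 = 0.328575
as a percentage: 0.328575 * 100 = 32.86%

Space savings = 1 - 63122/94012 = 32.86%


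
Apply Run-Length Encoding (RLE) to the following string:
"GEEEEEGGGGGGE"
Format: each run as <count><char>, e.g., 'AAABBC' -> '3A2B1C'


Scanning runs left to right:
  i=0: run of 'G' x 1 -> '1G'
  i=1: run of 'E' x 5 -> '5E'
  i=6: run of 'G' x 6 -> '6G'
  i=12: run of 'E' x 1 -> '1E'

RLE = 1G5E6G1E


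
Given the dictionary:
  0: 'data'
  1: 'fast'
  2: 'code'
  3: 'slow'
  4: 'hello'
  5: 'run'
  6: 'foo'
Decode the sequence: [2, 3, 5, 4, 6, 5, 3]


Look up each index in the dictionary:
  2 -> 'code'
  3 -> 'slow'
  5 -> 'run'
  4 -> 'hello'
  6 -> 'foo'
  5 -> 'run'
  3 -> 'slow'

Decoded: "code slow run hello foo run slow"


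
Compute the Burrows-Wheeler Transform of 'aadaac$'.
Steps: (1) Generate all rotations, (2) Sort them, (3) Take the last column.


Rotations (sorted):
  0: $aadaac -> last char: c
  1: aac$aad -> last char: d
  2: aadaac$ -> last char: $
  3: ac$aada -> last char: a
  4: adaac$a -> last char: a
  5: c$aadaa -> last char: a
  6: daac$aa -> last char: a


BWT = cd$aaaa


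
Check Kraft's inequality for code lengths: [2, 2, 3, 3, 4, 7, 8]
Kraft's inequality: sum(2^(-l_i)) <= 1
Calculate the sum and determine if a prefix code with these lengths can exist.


Sum = 2^(-2) + 2^(-2) + 2^(-3) + 2^(-3) + 2^(-4) + 2^(-7) + 2^(-8)
    = 0.25 + 0.25 + 0.125 + 0.125 + 0.0625 + 0.0078125 + 0.00390625
    = 211/256 = 0.82421875
Since 0.82421875 <= 1, Kraft's inequality IS satisfied.
A prefix code with these lengths CAN exist.

Kraft sum = 0.82421875. Satisfied.


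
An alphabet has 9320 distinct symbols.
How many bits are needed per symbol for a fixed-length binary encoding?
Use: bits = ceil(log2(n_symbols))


log2(9320) = 13.1861
Bracket: 2^13 = 8192 < 9320 <= 2^14 = 16384
So ceil(log2(9320)) = 14

bits = ceil(log2(9320)) = ceil(13.1861) = 14 bits


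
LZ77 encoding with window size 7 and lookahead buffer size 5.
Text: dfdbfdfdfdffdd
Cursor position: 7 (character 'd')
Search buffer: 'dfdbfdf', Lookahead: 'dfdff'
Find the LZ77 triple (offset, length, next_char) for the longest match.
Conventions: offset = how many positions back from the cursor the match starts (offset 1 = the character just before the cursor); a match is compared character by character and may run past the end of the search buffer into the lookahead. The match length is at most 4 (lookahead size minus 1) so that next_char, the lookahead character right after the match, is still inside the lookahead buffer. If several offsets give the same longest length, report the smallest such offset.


Try each offset into the search buffer:
  offset=1 (pos 6, char 'f'): match length 0
  offset=2 (pos 5, char 'd'): match length 4
  offset=3 (pos 4, char 'f'): match length 0
  offset=4 (pos 3, char 'b'): match length 0
  offset=5 (pos 2, char 'd'): match length 1
  offset=6 (pos 1, char 'f'): match length 0
  offset=7 (pos 0, char 'd'): match length 3
Longest match has length 4 at offset 2.
next_char = character at position 7 + 4 = 11 -> 'f'

Best match: offset=2, length=4 (matching 'dfdf' starting at position 5)
LZ77 triple: (2, 4, 'f')


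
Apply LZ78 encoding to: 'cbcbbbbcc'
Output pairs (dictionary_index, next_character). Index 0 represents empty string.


LZ78 encoding steps:
Dictionary: {0: ''}
Step 1: w='' (idx 0), next='c' -> output (0, 'c'), add 'c' as idx 1
Step 2: w='' (idx 0), next='b' -> output (0, 'b'), add 'b' as idx 2
Step 3: w='c' (idx 1), next='b' -> output (1, 'b'), add 'cb' as idx 3
Step 4: w='b' (idx 2), next='b' -> output (2, 'b'), add 'bb' as idx 4
Step 5: w='b' (idx 2), next='c' -> output (2, 'c'), add 'bc' as idx 5
Step 6: w='c' (idx 1), end of input -> output (1, '')


Encoded: [(0, 'c'), (0, 'b'), (1, 'b'), (2, 'b'), (2, 'c'), (1, '')]


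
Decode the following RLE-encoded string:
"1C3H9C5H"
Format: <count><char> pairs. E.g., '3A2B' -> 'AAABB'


Expanding each <count><char> pair:
  1C -> 'C'
  3H -> 'HHH'
  9C -> 'CCCCCCCCC'
  5H -> 'HHHHH'

Decoded = CHHHCCCCCCCCCHHHHH


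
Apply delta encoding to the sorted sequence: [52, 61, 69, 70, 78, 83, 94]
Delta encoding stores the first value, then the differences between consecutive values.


First value: 52
Deltas:
  61 - 52 = 9
  69 - 61 = 8
  70 - 69 = 1
  78 - 70 = 8
  83 - 78 = 5
  94 - 83 = 11


Delta encoded: [52, 9, 8, 1, 8, 5, 11]


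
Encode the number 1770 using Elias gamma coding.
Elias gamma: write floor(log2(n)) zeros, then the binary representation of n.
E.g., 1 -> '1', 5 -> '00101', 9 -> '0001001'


num_bits = floor(log2(1770)) + 1 = 11
leading_zeros = num_bits - 1 = 10
binary(1770) = 11011101010

Elias gamma(1770) = '0000000000' + '11011101010' = 000000000011011101010 (21 bits)


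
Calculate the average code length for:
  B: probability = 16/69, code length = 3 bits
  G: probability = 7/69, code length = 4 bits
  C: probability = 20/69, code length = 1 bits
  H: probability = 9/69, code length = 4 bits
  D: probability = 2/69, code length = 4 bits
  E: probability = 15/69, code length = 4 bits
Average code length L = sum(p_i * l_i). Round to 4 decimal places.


Weighted contributions p_i * l_i:
  B: (16/69) * 3 = 48/69
  G: (7/69) * 4 = 28/69
  C: (20/69) * 1 = 20/69
  H: (9/69) * 4 = 36/69
  D: (2/69) * 4 = 8/69
  E: (15/69) * 4 = 60/69
Sum = (48 + 28 + 20 + 36 + 8 + 60)/69 = 200/69

L = 200/69 = 2.8986 bits/symbol


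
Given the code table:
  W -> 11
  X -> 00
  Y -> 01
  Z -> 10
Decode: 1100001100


Decoding:
11 -> W
00 -> X
00 -> X
11 -> W
00 -> X


Result: WXXWX


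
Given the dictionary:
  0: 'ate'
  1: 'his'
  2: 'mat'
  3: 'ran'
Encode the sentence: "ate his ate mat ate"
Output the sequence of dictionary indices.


Look up each word in the dictionary:
  'ate' -> 0
  'his' -> 1
  'ate' -> 0
  'mat' -> 2
  'ate' -> 0

Encoded: [0, 1, 0, 2, 0]


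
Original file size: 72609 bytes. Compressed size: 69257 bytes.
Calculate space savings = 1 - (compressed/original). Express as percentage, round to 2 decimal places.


ratio = compressed/original = 69257/72609 = 0.953835
savings = 1 - ratio = 1 - 0.953835 = 0.046165
as a percentage: 0.046165 * 100 = 4.62%

Space savings = 1 - 69257/72609 = 4.62%


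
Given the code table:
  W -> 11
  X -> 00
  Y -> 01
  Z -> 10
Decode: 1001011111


Decoding:
10 -> Z
01 -> Y
01 -> Y
11 -> W
11 -> W


Result: ZYYWW


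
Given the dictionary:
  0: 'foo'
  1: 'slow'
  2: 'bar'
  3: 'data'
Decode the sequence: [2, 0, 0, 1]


Look up each index in the dictionary:
  2 -> 'bar'
  0 -> 'foo'
  0 -> 'foo'
  1 -> 'slow'

Decoded: "bar foo foo slow"


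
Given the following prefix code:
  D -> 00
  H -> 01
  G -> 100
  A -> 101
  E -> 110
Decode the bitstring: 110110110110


Decoding step by step:
Bits 110 -> E
Bits 110 -> E
Bits 110 -> E
Bits 110 -> E


Decoded message: EEEE


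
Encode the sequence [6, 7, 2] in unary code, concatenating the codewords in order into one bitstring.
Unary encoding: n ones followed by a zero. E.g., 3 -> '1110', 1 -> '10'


Encode each number as n ones followed by a terminating 0:
  6 -> 1111110 (7 bits)
  7 -> 11111110 (8 bits)
  2 -> 110 (3 bits)
Total length = 7 + 8 + 3 = 18 bits.

Unary([6, 7, 2]) = 111111011111110110 (18 bits)


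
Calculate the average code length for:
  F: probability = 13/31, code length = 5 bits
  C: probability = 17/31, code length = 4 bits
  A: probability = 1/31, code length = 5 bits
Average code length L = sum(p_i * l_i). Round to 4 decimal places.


Weighted contributions p_i * l_i:
  F: (13/31) * 5 = 65/31
  C: (17/31) * 4 = 68/31
  A: (1/31) * 5 = 5/31
Sum = (65 + 68 + 5)/31 = 138/31

L = 138/31 = 4.4516 bits/symbol


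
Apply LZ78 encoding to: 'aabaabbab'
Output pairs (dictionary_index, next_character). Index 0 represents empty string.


LZ78 encoding steps:
Dictionary: {0: ''}
Step 1: w='' (idx 0), next='a' -> output (0, 'a'), add 'a' as idx 1
Step 2: w='a' (idx 1), next='b' -> output (1, 'b'), add 'ab' as idx 2
Step 3: w='a' (idx 1), next='a' -> output (1, 'a'), add 'aa' as idx 3
Step 4: w='' (idx 0), next='b' -> output (0, 'b'), add 'b' as idx 4
Step 5: w='b' (idx 4), next='a' -> output (4, 'a'), add 'ba' as idx 5
Step 6: w='b' (idx 4), end of input -> output (4, '')


Encoded: [(0, 'a'), (1, 'b'), (1, 'a'), (0, 'b'), (4, 'a'), (4, '')]


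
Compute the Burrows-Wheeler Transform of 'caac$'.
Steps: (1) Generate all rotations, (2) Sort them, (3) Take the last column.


Rotations (sorted):
  0: $caac -> last char: c
  1: aac$c -> last char: c
  2: ac$ca -> last char: a
  3: c$caa -> last char: a
  4: caac$ -> last char: $


BWT = ccaa$


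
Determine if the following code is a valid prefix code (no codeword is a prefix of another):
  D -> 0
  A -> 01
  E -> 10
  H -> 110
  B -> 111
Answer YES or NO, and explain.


Checking each pair (does one codeword prefix another?):
  D='0' vs A='01': prefix -- VIOLATION

NO -- this is NOT a valid prefix code. D (0) is a prefix of A (01).


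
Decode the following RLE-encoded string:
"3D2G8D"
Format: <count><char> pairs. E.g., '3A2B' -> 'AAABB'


Expanding each <count><char> pair:
  3D -> 'DDD'
  2G -> 'GG'
  8D -> 'DDDDDDDD'

Decoded = DDDGGDDDDDDDD


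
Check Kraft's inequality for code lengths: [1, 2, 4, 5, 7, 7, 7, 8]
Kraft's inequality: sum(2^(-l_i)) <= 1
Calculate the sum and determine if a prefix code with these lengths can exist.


Sum = 2^(-1) + 2^(-2) + 2^(-4) + 2^(-5) + 2^(-7) + 2^(-7) + 2^(-7) + 2^(-8)
    = 0.5 + 0.25 + 0.0625 + 0.03125 + 0.0078125 + 0.0078125 + 0.0078125 + 0.00390625
    = 223/256 = 0.87109375
Since 0.87109375 <= 1, Kraft's inequality IS satisfied.
A prefix code with these lengths CAN exist.

Kraft sum = 0.87109375. Satisfied.


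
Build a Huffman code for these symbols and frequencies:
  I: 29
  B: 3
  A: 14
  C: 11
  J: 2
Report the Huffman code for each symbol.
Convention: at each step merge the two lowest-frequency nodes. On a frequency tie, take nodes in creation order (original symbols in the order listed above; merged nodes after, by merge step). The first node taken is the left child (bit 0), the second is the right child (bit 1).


Huffman tree construction:
Step 1: Merge J(2) + B(3) = 5
Step 2: Merge (J+B)(5) + C(11) = 16
Step 3: Merge A(14) + ((J+B)+C)(16) = 30
Step 4: Merge I(29) + (A+((J+B)+C))(30) = 59
Read each symbol's code off the tree from the root (left child = 0, right child = 1).

Codes:
  I: 0 (length 1)
  B: 1101 (length 4)
  A: 10 (length 2)
  C: 111 (length 3)
  J: 1100 (length 4)
Average code length: 110/59 = 1.8644 bits/symbol


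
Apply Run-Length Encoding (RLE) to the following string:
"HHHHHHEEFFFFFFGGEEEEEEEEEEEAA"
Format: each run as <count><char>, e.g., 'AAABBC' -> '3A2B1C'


Scanning runs left to right:
  i=0: run of 'H' x 6 -> '6H'
  i=6: run of 'E' x 2 -> '2E'
  i=8: run of 'F' x 6 -> '6F'
  i=14: run of 'G' x 2 -> '2G'
  i=16: run of 'E' x 11 -> '11E'
  i=27: run of 'A' x 2 -> '2A'

RLE = 6H2E6F2G11E2A


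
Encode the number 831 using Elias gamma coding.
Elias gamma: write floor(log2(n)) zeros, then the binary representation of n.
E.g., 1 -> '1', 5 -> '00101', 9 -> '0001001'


num_bits = floor(log2(831)) + 1 = 10
leading_zeros = num_bits - 1 = 9
binary(831) = 1100111111

Elias gamma(831) = '000000000' + '1100111111' = 0000000001100111111 (19 bits)
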